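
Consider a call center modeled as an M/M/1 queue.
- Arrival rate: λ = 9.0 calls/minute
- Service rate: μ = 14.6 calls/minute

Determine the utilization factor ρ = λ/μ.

Server utilization: ρ = λ/μ
ρ = 9.0/14.6 = 0.6164
The server is busy 61.64% of the time.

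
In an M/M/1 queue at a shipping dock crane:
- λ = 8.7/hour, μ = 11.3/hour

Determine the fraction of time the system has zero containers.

ρ = λ/μ = 8.7/11.3 = 0.7699
P(0) = 1 - ρ = 1 - 0.7699 = 0.2301
The server is idle 23.01% of the time.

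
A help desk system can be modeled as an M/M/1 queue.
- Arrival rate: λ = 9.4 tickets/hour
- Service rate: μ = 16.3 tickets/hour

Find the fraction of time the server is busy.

Server utilization: ρ = λ/μ
ρ = 9.4/16.3 = 0.5767
The server is busy 57.67% of the time.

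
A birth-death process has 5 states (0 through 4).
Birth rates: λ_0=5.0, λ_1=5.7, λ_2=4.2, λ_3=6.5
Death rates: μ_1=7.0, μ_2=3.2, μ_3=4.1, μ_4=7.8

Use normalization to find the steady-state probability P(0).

Ratios P(n)/P(0) = (λ₀···λₙ₋₁)/(μ₁···μₙ):
P(1)/P(0) = (5.0)/(7.0) = 0.7143
P(2)/P(0) = (5.0×5.7)/(7.0×3.2) = 1.2723
P(3)/P(0) = (5.0×5.7×4.2)/(7.0×3.2×4.1) = 1.3034
P(4)/P(0) = (5.0×5.7×4.2×6.5)/(7.0×3.2×4.1×7.8) = 1.0861

Normalization: ∑ P(n) = 1
P(0) × (1.0000 + 0.7143 + 1.2723 + 1.3034 + 1.0861) = 1
P(0) × 5.3761 = 1
P(0) = 1/5.3761 = 0.1860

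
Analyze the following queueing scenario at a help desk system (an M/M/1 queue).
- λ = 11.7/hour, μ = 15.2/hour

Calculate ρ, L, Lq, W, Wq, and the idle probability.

Step 1: ρ = λ/μ = 11.7/15.2 = 0.7697
Step 2: L = λ/(μ-λ) = 11.7/3.50 = 3.3429
Step 3: Lq = λ²/(μ(μ-λ)) = 136.89/(15.2×3.50) = 2.5731
Step 4: W = 1/(μ-λ) = 1/3.50 = 0.285714
Step 5: Wq = λ/(μ(μ-λ)) = 11.7/(15.2×3.50) = 0.2199
Step 6: P(0) = 1-ρ = 0.2303
Verify: L = λW = 11.7×0.285714 = 3.3429 ✔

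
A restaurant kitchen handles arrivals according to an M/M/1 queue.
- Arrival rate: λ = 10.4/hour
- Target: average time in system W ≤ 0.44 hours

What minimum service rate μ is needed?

For M/M/1: W = 1/(μ-λ)
Need W ≤ 0.44, so 1/(μ-λ) ≤ 0.44
μ - λ ≥ 1/0.44 = 2.2727
μ ≥ 10.4 + 2.2727 = 12.6727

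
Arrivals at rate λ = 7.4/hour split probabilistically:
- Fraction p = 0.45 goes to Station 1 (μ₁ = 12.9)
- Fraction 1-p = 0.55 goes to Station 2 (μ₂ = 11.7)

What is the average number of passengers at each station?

Effective rates: λ₁ = 7.4×0.45 = 3.33, λ₂ = 7.4×0.55 = 4.07
Station 1: ρ₁ = 3.33/12.9 = 0.25814, L₁ = ρ₁/(1-ρ₁) = 0.25814/(1-0.25814) = 0.3480
Station 2: ρ₂ = 4.07/11.7 = 0.34786, L₂ = ρ₂/(1-ρ₂) = 0.34786/(1-0.34786) = 0.5334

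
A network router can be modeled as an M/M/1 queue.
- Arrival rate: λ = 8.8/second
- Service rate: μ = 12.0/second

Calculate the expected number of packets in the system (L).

ρ = λ/μ = 8.8/12.0 = 0.7333
For M/M/1: L = λ/(μ-λ)
L = 8.8/(12.0-8.8) = 8.8/3.20
L = 2.7500 packets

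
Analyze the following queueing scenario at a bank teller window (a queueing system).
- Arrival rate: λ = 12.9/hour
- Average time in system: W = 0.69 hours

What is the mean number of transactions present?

Little's Law: L = λW
L = 12.9 × 0.69 = 8.9010 transactions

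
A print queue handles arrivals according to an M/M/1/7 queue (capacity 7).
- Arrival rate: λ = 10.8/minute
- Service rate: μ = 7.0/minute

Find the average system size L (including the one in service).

ρ = λ/μ = 10.8/7.0 = 1.54286
P₀ = (1-ρ)/(1-ρ^(K+1)) = (1-1.54286)/(1-1.54286^8) = -0.5429/-31.1079 = 0.01745
P_K = P₀×ρ^K = 0.017451 × 1.54286^7 = 0.017451 × 20.8106 = 0.3632
L = ρ[1 - (K+1)ρ^K + Kρ^(K+1)] / [(1-ρ)(1-ρ^(K+1))]
L = 1.54286 × (1 - 8×20.8106 + 7×32.1079) / ((1 - 1.54286) × (1 - 32.1079)) = 5.4151 jobs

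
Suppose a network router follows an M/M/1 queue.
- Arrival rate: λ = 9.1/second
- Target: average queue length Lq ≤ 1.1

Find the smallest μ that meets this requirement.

For M/M/1: Lq = λ²/(μ(μ-λ))
Need Lq ≤ 1.1, i.e. μ(μ-λ) ≥ λ²/1.1
μ² - 9.1μ - 82.81/1.1 ≥ 0  →  μ² - 9.1μ - 75.28182 ≥ 0
Quadratic formula (positive root): μ = [λ + √(λ² + 4×75.28182)]/2
Discriminant: 82.81 + 4×75.28182 = 383.9373, √383.9373 = 19.59432
μ ≥ (9.1 + 19.59432)/2 = 14.3472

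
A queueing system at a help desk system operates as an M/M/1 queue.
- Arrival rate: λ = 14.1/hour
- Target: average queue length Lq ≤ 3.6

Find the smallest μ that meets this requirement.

For M/M/1: Lq = λ²/(μ(μ-λ))
Need Lq ≤ 3.6, i.e. μ(μ-λ) ≥ λ²/3.6
μ² - 14.1μ - 198.81/3.6 ≥ 0  →  μ² - 14.1μ - 55.2250 ≥ 0
Quadratic formula (positive root): μ = [λ + √(λ² + 4×55.2250)]/2
Discriminant: 198.81 + 4×55.2250 = 419.7100, √419.7100 = 20.4868
μ ≥ (14.1 + 20.4868)/2 = 17.2934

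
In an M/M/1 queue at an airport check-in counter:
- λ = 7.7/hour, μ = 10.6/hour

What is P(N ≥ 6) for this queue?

ρ = λ/μ = 7.7/10.6 = 0.7264
P(N ≥ n) = ρⁿ
P(N ≥ 6) = 0.7264^6
P(N ≥ 6) = 0.1469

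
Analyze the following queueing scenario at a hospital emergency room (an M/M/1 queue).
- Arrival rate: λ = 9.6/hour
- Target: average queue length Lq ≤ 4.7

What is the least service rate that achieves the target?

For M/M/1: Lq = λ²/(μ(μ-λ))
Need Lq ≤ 4.7, i.e. μ(μ-λ) ≥ λ²/4.7
μ² - 9.6μ - 92.16/4.7 ≥ 0  →  μ² - 9.6μ - 19.6085 ≥ 0
Quadratic formula (positive root): μ = [λ + √(λ² + 4×19.6085)]/2
Discriminant: 92.16 + 4×19.6085 = 170.5940, √170.5940 = 13.0612
μ ≥ (9.6 + 13.0612)/2 = 11.3306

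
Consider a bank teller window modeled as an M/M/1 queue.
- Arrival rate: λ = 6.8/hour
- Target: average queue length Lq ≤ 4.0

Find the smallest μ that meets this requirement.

For M/M/1: Lq = λ²/(μ(μ-λ))
Need Lq ≤ 4.0, i.e. μ(μ-λ) ≥ λ²/4.0
μ² - 6.8μ - 46.24/4.0 ≥ 0  →  μ² - 6.8μ - 11.5600 ≥ 0
Quadratic formula (positive root): μ = [λ + √(λ² + 4×11.5600)]/2
Discriminant: 46.24 + 4×11.5600 = 92.4800, √92.4800 = 9.6167
μ ≥ (6.8 + 9.6167)/2 = 8.2083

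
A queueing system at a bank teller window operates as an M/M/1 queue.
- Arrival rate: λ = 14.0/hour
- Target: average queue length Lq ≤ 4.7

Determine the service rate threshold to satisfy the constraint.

For M/M/1: Lq = λ²/(μ(μ-λ))
Need Lq ≤ 4.7, i.e. μ(μ-λ) ≥ λ²/4.7
μ² - 14.0μ - 196.00/4.7 ≥ 0  →  μ² - 14.0μ - 41.70213 ≥ 0
Quadratic formula (positive root): μ = [λ + √(λ² + 4×41.70213)]/2
Discriminant: 196.00 + 4×41.70213 = 362.8085, √362.8085 = 19.04753
μ ≥ (14.0 + 19.04753)/2 = 16.5238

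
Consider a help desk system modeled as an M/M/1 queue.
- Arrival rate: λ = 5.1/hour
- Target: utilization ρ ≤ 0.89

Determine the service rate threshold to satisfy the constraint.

ρ = λ/μ, so μ = λ/ρ
μ ≥ 5.1/0.89 = 5.7303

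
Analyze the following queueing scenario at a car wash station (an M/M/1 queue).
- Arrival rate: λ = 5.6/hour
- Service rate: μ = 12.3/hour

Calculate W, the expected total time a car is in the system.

First, compute utilization: ρ = λ/μ = 5.6/12.3 = 0.4553
For M/M/1: W = 1/(μ-λ)
W = 1/(12.3-5.6) = 1/6.70
W = 0.1493 hours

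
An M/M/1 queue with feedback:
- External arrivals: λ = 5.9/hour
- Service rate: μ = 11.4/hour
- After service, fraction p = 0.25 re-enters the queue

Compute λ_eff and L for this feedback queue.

Effective arrival rate: λ_eff = λ/(1-p) = 5.9/(1-0.25) = 5.9/0.75 = 7.8667
ρ = λ_eff/μ = 7.8667/11.4 = 0.69006
L = ρ/(1-ρ) = 0.69006/(1-0.69006) = 2.2264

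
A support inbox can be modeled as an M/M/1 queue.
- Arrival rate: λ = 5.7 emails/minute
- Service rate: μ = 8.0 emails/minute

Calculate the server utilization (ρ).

Server utilization: ρ = λ/μ
ρ = 5.7/8.0 = 0.7125
The server is busy 71.25% of the time.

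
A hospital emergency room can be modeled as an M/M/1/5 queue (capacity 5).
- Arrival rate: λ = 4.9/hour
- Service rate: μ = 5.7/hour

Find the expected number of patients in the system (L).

ρ = λ/μ = 4.9/5.7 = 0.85965
P₀ = (1-ρ)/(1-ρ^(K+1)) = (1-0.85965)/(1-0.85965^6) = 0.14035/0.59642 = 0.2353
P_K = P₀×ρ^K = 0.2353 × 0.85965^5 = 0.2353 × 0.4695 = 0.1105
L = ρ[1 - (K+1)ρ^K + Kρ^(K+1)] / [(1-ρ)(1-ρ^(K+1))]
L = 0.85965 × (1 - 6×0.46947 + 5×0.40358) / ((1 - 0.85965) × (1 - 0.40358)) = 2.0650 patients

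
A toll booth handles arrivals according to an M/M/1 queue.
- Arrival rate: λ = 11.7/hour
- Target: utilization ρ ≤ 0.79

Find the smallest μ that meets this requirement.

ρ = λ/μ, so μ = λ/ρ
μ ≥ 11.7/0.79 = 14.8101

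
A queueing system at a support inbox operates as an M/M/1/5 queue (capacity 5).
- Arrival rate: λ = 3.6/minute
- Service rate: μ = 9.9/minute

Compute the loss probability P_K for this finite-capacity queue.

ρ = λ/μ = 3.6/9.9 = 0.36364
P₀ = (1-ρ)/(1-ρ^(K+1)) = (1-0.36364)/(1-0.36364^6) = 0.63636/0.99769 = 0.6378
P_K = P₀×ρ^K = 0.6378 × 0.36364^5 = 0.6378 × 0.006359 = 0.004056
Blocking probability = 0.41%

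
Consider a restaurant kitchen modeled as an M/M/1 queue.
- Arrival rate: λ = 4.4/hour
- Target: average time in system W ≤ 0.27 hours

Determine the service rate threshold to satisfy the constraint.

For M/M/1: W = 1/(μ-λ)
Need W ≤ 0.27, so 1/(μ-λ) ≤ 0.27
μ - λ ≥ 1/0.27 = 3.7037
μ ≥ 4.4 + 3.7037 = 8.1037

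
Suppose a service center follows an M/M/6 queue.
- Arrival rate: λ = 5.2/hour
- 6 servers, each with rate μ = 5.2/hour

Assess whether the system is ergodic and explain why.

Stability requires ρ = λ/(cμ) < 1
ρ = 5.2/(6 × 5.2) = 5.2/31.20 = 0.1667
Since 0.1667 < 1, the system is STABLE.
The servers are busy 16.67% of the time.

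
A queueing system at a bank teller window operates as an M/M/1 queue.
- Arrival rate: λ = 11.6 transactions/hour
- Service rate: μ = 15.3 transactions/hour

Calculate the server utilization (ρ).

Server utilization: ρ = λ/μ
ρ = 11.6/15.3 = 0.7582
The server is busy 75.82% of the time.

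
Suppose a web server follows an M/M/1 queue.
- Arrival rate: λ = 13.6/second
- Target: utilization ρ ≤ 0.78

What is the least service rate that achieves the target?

ρ = λ/μ, so μ = λ/ρ
μ ≥ 13.6/0.78 = 17.4359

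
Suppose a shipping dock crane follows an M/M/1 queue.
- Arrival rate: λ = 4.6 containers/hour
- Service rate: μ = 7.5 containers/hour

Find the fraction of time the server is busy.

Server utilization: ρ = λ/μ
ρ = 4.6/7.5 = 0.6133
The server is busy 61.33% of the time.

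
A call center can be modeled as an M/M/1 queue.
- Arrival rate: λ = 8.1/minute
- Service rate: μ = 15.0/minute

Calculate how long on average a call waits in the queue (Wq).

First, compute utilization: ρ = λ/μ = 8.1/15.0 = 0.5400
For M/M/1: Wq = λ/(μ(μ-λ))
Wq = 8.1/(15.0 × (15.0-8.1))
Wq = 8.1/(15.0 × 6.90)
Wq = 0.07826 minutes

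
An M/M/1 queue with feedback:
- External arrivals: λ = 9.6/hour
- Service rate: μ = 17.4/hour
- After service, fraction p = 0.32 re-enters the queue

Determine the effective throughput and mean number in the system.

Effective arrival rate: λ_eff = λ/(1-p) = 9.6/(1-0.32) = 9.6/0.68 = 14.1176
ρ = λ_eff/μ = 14.1176/17.4 = 0.81136
L = ρ/(1-ρ) = 0.81136/(1-0.81136) = 4.3011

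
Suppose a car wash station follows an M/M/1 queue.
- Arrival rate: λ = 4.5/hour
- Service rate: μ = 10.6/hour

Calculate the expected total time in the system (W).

First, compute utilization: ρ = λ/μ = 4.5/10.6 = 0.4245
For M/M/1: W = 1/(μ-λ)
W = 1/(10.6-4.5) = 1/6.10
W = 0.1639 hours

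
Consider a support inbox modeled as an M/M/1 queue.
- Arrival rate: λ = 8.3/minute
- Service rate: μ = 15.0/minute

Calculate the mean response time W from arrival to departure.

First, compute utilization: ρ = λ/μ = 8.3/15.0 = 0.5533
For M/M/1: W = 1/(μ-λ)
W = 1/(15.0-8.3) = 1/6.70
W = 0.1493 minutes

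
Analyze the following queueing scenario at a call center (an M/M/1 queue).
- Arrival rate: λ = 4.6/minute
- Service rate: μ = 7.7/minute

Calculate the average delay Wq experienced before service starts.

First, compute utilization: ρ = λ/μ = 4.6/7.7 = 0.5974
For M/M/1: Wq = λ/(μ(μ-λ))
Wq = 4.6/(7.7 × (7.7-4.6))
Wq = 4.6/(7.7 × 3.10)
Wq = 0.1927 minutes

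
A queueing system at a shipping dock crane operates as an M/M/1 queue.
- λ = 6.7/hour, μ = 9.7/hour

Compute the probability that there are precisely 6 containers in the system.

ρ = λ/μ = 6.7/9.7 = 0.69072
P(n) = (1-ρ)ρⁿ
P(6) = (1-0.69072) × 0.69072^6
P(6) = 0.3093 × 0.1086
P(6) = 0.03359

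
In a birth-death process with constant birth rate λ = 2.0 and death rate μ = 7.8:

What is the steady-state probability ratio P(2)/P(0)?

For constant rates: P(n)/P(0) = (λ/μ)^n
P(2)/P(0) = (2.0/7.8)^2 = 0.25641^2 = 0.06575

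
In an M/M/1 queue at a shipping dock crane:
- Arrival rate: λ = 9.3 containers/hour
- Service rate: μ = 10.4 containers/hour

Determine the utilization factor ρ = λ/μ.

Server utilization: ρ = λ/μ
ρ = 9.3/10.4 = 0.8942
The server is busy 89.42% of the time.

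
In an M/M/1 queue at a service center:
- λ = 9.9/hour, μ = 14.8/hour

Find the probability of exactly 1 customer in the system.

ρ = λ/μ = 9.9/14.8 = 0.6689
P(n) = (1-ρ)ρⁿ
P(1) = (1-0.6689) × 0.6689^1
P(1) = 0.3311 × 0.6689
P(1) = 0.2215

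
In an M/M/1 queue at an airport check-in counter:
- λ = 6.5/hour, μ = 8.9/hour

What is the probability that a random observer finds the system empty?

ρ = λ/μ = 6.5/8.9 = 0.7303
P(0) = 1 - ρ = 1 - 0.7303 = 0.2697
The server is idle 26.97% of the time.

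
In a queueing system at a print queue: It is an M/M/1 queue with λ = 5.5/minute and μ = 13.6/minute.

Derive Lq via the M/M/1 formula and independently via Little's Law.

Method 1 (direct): Lq = λ²/(μ(μ-λ)) = 30.25/(13.6 × 8.10) = 0.2746

Method 2 (Little's Law):
W = 1/(μ-λ) = 1/8.10 = 0.12346
Wq = W - 1/μ = 0.12346 - 0.073529 = 0.04993
Lq = λWq = 5.5 × 0.04993 = 0.2746 ✔ (matches Method 1)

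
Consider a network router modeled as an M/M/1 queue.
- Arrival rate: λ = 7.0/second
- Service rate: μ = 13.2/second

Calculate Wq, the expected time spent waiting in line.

First, compute utilization: ρ = λ/μ = 7.0/13.2 = 0.5303
For M/M/1: Wq = λ/(μ(μ-λ))
Wq = 7.0/(13.2 × (13.2-7.0))
Wq = 7.0/(13.2 × 6.20)
Wq = 0.08553 seconds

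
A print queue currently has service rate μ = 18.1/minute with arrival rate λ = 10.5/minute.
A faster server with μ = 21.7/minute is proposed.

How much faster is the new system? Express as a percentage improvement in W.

System 1: ρ₁ = 10.5/18.1 = 0.5801, W₁ = 1/(18.1-10.5) = 0.13158
System 2: ρ₂ = 10.5/21.7 = 0.4839, W₂ = 1/(21.7-10.5) = 0.089286
Improvement: (W₁-W₂)/W₁ = (0.13158-0.089286)/0.13158 = 32.14%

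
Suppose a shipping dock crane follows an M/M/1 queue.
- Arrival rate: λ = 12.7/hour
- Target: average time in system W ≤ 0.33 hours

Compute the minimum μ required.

For M/M/1: W = 1/(μ-λ)
Need W ≤ 0.33, so 1/(μ-λ) ≤ 0.33
μ - λ ≥ 1/0.33 = 3.0303
μ ≥ 12.7 + 3.0303 = 15.7303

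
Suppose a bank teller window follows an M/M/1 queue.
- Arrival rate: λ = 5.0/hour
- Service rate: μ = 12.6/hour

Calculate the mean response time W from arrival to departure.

First, compute utilization: ρ = λ/μ = 5.0/12.6 = 0.3968
For M/M/1: W = 1/(μ-λ)
W = 1/(12.6-5.0) = 1/7.60
W = 0.1316 hours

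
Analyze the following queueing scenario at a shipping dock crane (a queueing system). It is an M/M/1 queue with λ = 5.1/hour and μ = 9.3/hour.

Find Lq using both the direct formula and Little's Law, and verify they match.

Method 1 (direct): Lq = λ²/(μ(μ-λ)) = 26.01/(9.3 × 4.20) = 0.6659

Method 2 (Little's Law):
W = 1/(μ-λ) = 1/4.20 = 0.23810
Wq = W - 1/μ = 0.23810 - 0.10753 = 0.13057
Lq = λWq = 5.1 × 0.13057 = 0.6659 ✔ (matches Method 1)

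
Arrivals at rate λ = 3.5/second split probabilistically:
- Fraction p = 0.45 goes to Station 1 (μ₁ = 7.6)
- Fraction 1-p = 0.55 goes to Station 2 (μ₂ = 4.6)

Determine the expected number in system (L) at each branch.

Effective rates: λ₁ = 3.5×0.45 = 1.575, λ₂ = 3.5×0.55 = 1.925
Station 1: ρ₁ = 1.575/7.6 = 0.2072, L₁ = ρ₁/(1-ρ₁) = 0.2072/(1-0.2072) = 0.2614
Station 2: ρ₂ = 1.925/4.6 = 0.41848, L₂ = ρ₂/(1-ρ₂) = 0.41848/(1-0.41848) = 0.7196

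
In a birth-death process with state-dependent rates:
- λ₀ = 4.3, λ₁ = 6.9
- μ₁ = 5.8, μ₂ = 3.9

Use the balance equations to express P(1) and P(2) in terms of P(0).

Balance equations:
State 0: λ₀P₀ = μ₁P₁ → P₁ = (λ₀/μ₁)P₀ = (4.3/5.8)P₀ = 0.7414P₀
State 1: P₂ = (λ₀λ₁)/(μ₁μ₂)P₀ = (4.3×6.9)/(5.8×3.9)P₀ = 1.3117P₀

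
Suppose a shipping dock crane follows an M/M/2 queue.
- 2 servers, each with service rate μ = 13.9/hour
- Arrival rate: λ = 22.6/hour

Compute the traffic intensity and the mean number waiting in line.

Traffic intensity: ρ = λ/(cμ) = 22.6/(2×13.9) = 0.8129
Since ρ = 0.8129 < 1, system is stable.
Offered load a = λ/μ = cρ = 22.6/13.9 = 1.6259
P₀ = [ Σₙ₌₀^1 aⁿ/n! + a^2/(2!(1-ρ)) ]⁻¹
Σ = a^0/0! + a^1/1! = 1.0000 + 1.6259 = 2.6259
a^2/(2!(1-ρ)) = 2.64355/(2 × 0.187050) = 7.0664
P₀ = 1/(2.6259 + 7.0664) = 0.1032
Lq = P₀·a^2·ρ / (2!(1-ρ)²) = 0.103175 × 2.64355 × 0.812950 / (2 × 0.0349878) = 3.1687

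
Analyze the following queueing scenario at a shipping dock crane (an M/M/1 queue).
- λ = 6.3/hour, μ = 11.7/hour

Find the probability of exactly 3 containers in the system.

ρ = λ/μ = 6.3/11.7 = 0.53846
P(n) = (1-ρ)ρⁿ
P(3) = (1-0.53846) × 0.53846^3
P(3) = 0.46154 × 0.15612
P(3) = 0.07206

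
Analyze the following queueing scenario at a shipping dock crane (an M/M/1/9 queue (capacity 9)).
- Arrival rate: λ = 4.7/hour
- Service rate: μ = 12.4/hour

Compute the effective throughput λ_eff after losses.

ρ = λ/μ = 4.7/12.4 = 0.37903
P₀ = (1-ρ)/(1-ρ^(K+1)) = (1-0.37903)/(1-0.37903^10) = 0.62097/0.99994 = 0.6210
P_K = P₀×ρ^K = 0.6210 × 0.37903^9 = 0.6210 × 0.0001615 = 0.0001003
λ_eff = λ(1-P_K) = 4.7 × (1 - 0.0001003) = 4.7 × 0.9999 = 4.6995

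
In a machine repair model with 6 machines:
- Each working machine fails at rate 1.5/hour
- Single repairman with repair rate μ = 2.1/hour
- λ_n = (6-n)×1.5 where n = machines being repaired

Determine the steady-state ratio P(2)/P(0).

P(2)/P(0) = ∏_{i=0}^{2-1} λ_i/μ_{i+1}
= (6-0)×1.5/2.1 × (6-1)×1.5/2.1
= 15.3061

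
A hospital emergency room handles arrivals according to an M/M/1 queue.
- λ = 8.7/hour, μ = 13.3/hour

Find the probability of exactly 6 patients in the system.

ρ = λ/μ = 8.7/13.3 = 0.65414
P(n) = (1-ρ)ρⁿ
P(6) = (1-0.65414) × 0.65414^6
P(6) = 0.3459 × 0.07835
P(6) = 0.02710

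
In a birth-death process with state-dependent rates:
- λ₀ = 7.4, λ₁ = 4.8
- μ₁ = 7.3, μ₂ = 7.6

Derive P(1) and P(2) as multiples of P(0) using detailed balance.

Balance equations:
State 0: λ₀P₀ = μ₁P₁ → P₁ = (λ₀/μ₁)P₀ = (7.4/7.3)P₀ = 1.0137P₀
State 1: P₂ = (λ₀λ₁)/(μ₁μ₂)P₀ = (7.4×4.8)/(7.3×7.6)P₀ = 0.6402P₀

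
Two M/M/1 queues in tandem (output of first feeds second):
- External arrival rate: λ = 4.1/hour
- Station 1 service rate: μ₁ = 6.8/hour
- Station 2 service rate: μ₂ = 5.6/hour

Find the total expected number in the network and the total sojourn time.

By Jackson's theorem, each station behaves as independent M/M/1.
Station 1: ρ₁ = 4.1/6.8 = 0.6029, L₁ = ρ₁/(1-ρ₁) = λ/(μ₁-λ) = 4.1/2.70 = 1.51852
Station 2: ρ₂ = 4.1/5.6 = 0.7321, L₂ = ρ₂/(1-ρ₂) = λ/(μ₂-λ) = 4.1/1.50 = 2.73333
Total: L = L₁ + L₂ = 1.51852 + 2.73333 = 4.2519
W = L/λ = 4.2519/4.1 = 1.0370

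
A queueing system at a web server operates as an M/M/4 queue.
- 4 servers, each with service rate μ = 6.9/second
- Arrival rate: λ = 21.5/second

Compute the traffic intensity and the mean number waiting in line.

Traffic intensity: ρ = λ/(cμ) = 21.5/(4×6.9) = 0.7790
Since ρ = 0.7790 < 1, system is stable.
Offered load a = λ/μ = cρ = 21.5/6.9 = 3.1159
P₀ = [ Σₙ₌₀^3 aⁿ/n! + a^4/(4!(1-ρ)) ]⁻¹
Σ = a^0/0! + a^1/1! + a^2/2! + a^3/3! = 1.00000 + 3.11594 + 4.85455 + 5.04216 = 14.0127
a^4/(4!(1-ρ)) = 94.2665/(24 × 0.221014) = 17.7716
P₀ = 1/(14.0127 + 17.7716) = 0.03146
Lq = P₀·a^4·ρ / (4!(1-ρ)²) = 0.031462 × 94.2665 × 0.77899 / (24 × 0.048847) = 1.9707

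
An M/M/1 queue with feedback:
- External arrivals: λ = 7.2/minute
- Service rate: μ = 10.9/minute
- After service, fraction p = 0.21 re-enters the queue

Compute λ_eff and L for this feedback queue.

Effective arrival rate: λ_eff = λ/(1-p) = 7.2/(1-0.21) = 7.2/0.79 = 9.1139
ρ = λ_eff/μ = 9.1139/10.9 = 0.83614
L = ρ/(1-ρ) = 0.83614/(1-0.83614) = 5.1028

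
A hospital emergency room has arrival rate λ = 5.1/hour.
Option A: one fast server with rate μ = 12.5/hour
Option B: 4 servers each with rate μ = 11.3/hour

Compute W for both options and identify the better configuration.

Option A: single server μ = 12.5 (M/M/1)
  ρ_A = 5.1/12.5 = 0.4080
  W_A = 1/(μ-λ) = 1/(12.5-5.1) = 1/7.40 = 0.1351

Option B: 4 servers μ = 11.3 (M/M/4)
  ρ_B = λ/(cμ) = 5.1/(4×11.3) = 0.1128
  Offered load a = λ/μ = cρ = 5.1/11.3 = 0.4513
  P₀ = [ Σₙ₌₀^3 aⁿ/n! + a^4/(4!(1-ρ)) ]⁻¹
  Σ = a^0/0! + a^1/1! + a^2/2! + a^3/3! = 1.0000 + 0.45133 + 0.10185 + 0.015322 = 1.5685
  a^4/(4!(1-ρ)) = 0.04149/(24 × 0.8872) = 0.001949
  P₀ = 1/(1.5685 + 0.001949) = 0.6368
  Lq = P₀·a^4·ρ / (4!(1-ρ)²) = 0.6368 × 0.04149 × 0.1128 / (24 × 0.7871) = 0.0001578
  Wq_B = Lq/λ = 0.0001578/5.1 = 0.00003094
  W_B = Wq_B + 1/μ = 0.00003094 + 0.08850 = 0.08853

Since W_B = 0.08853 < W_A = 0.1351, Option B (multiple servers) has the shorter time in system.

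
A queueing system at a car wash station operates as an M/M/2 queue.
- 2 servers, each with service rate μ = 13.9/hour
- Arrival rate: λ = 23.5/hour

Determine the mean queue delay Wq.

Traffic intensity: ρ = λ/(cμ) = 23.5/(2×13.9) = 0.8453
Since ρ = 0.8453 < 1, system is stable.
Offered load a = λ/μ = cρ = 23.5/13.9 = 1.6906
P₀ = [ Σₙ₌₀^1 aⁿ/n! + a^2/(2!(1-ρ)) ]⁻¹
Σ = a^0/0! + a^1/1! = 1.0000 + 1.6906 = 2.6906
a^2/(2!(1-ρ)) = 2.85829/(2 × 0.154676) = 9.2396
P₀ = 1/(2.6906 + 9.2396) = 0.08382
Lq = P₀·a^2·ρ / (2!(1-ρ)²) = 0.0838207 × 2.85829 × 0.845324 / (2 × 0.0239247) = 4.2326
Wq = Lq/λ = 4.2326/23.5 = 0.1801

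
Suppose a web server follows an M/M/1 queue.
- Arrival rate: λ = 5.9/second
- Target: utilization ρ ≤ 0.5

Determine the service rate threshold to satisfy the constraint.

ρ = λ/μ, so μ = λ/ρ
μ ≥ 5.9/0.5 = 11.8000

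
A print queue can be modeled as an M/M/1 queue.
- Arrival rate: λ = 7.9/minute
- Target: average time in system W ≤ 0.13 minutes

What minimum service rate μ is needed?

For M/M/1: W = 1/(μ-λ)
Need W ≤ 0.13, so 1/(μ-λ) ≤ 0.13
μ - λ ≥ 1/0.13 = 7.6923
μ ≥ 7.9 + 7.6923 = 15.5923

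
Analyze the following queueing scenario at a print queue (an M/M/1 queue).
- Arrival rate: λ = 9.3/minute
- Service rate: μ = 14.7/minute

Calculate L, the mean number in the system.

ρ = λ/μ = 9.3/14.7 = 0.6327
For M/M/1: L = λ/(μ-λ)
L = 9.3/(14.7-9.3) = 9.3/5.40
L = 1.7222 jobs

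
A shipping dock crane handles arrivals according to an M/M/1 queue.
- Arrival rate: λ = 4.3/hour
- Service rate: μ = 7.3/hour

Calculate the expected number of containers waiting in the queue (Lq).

ρ = λ/μ = 4.3/7.3 = 0.5890
For M/M/1: Lq = λ²/(μ(μ-λ))
Lq = 18.49/(7.3 × 3.00)
Lq = 0.8443 containers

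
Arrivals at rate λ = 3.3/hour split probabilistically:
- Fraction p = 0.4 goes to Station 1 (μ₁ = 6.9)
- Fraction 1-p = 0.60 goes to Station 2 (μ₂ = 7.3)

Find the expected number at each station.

Effective rates: λ₁ = 3.3×0.4 = 1.32, λ₂ = 3.3×0.60 = 1.98
Station 1: ρ₁ = 1.32/6.9 = 0.1913, L₁ = ρ₁/(1-ρ₁) = 0.1913/(1-0.1913) = 0.2366
Station 2: ρ₂ = 1.98/7.3 = 0.27123, L₂ = ρ₂/(1-ρ₂) = 0.27123/(1-0.27123) = 0.3722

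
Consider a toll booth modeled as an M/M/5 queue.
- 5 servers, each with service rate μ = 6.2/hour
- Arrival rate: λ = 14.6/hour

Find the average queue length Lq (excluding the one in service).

Traffic intensity: ρ = λ/(cμ) = 14.6/(5×6.2) = 0.4710
Since ρ = 0.4710 < 1, system is stable.
Offered load a = λ/μ = cρ = 14.6/6.2 = 2.3548
P₀ = [ Σₙ₌₀^4 aⁿ/n! + a^5/(5!(1-ρ)) ]⁻¹
Σ = a^0/0! + a^1/1! + a^2/2! + a^3/3! + a^4/4! = 1.00000 + 2.35484 + 2.77263 + 2.17637 + 1.28125 = 9.5851
a^5/(5!(1-ρ)) = 72.4112/(120 × 0.52903) = 1.1406
P₀ = 1/(9.5851 + 1.1406) = 0.09323
Lq = P₀·a^5·ρ / (5!(1-ρ)²) = 0.09323 × 72.4112 × 0.4710 / (120 × 0.2799) = 0.09467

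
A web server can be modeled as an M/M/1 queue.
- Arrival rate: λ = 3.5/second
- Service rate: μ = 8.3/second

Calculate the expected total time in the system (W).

First, compute utilization: ρ = λ/μ = 3.5/8.3 = 0.4217
For M/M/1: W = 1/(μ-λ)
W = 1/(8.3-3.5) = 1/4.80
W = 0.2083 seconds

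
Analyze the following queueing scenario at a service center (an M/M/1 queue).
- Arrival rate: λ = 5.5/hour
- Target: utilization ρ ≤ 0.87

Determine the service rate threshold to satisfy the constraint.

ρ = λ/μ, so μ = λ/ρ
μ ≥ 5.5/0.87 = 6.3218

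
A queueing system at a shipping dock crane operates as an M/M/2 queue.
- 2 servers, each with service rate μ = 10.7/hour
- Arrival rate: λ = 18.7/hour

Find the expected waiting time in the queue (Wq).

Traffic intensity: ρ = λ/(cμ) = 18.7/(2×10.7) = 0.8738
Since ρ = 0.8738 < 1, system is stable.
Offered load a = λ/μ = cρ = 18.7/10.7 = 1.7477
P₀ = [ Σₙ₌₀^1 aⁿ/n! + a^2/(2!(1-ρ)) ]⁻¹
Σ = a^0/0! + a^1/1! = 1.0000 + 1.7477 = 2.7477
a^2/(2!(1-ρ)) = 3.05433/(2 × 0.126168) = 12.1042
P₀ = 1/(2.7477 + 12.1042) = 0.06733
Lq = P₀·a^2·ρ / (2!(1-ρ)²) = 0.0673317 × 3.05433 × 0.873832 / (2 × 0.0159184) = 5.6446
Wq = Lq/λ = 5.6446/18.7 = 0.3019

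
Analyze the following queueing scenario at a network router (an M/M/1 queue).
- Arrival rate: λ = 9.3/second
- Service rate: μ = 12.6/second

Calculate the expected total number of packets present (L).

ρ = λ/μ = 9.3/12.6 = 0.7381
For M/M/1: L = λ/(μ-λ)
L = 9.3/(12.6-9.3) = 9.3/3.30
L = 2.8182 packets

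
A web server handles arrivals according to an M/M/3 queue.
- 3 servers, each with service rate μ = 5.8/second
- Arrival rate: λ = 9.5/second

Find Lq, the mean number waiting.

Traffic intensity: ρ = λ/(cμ) = 9.5/(3×5.8) = 0.5460
Since ρ = 0.5460 < 1, system is stable.
Offered load a = λ/μ = cρ = 9.5/5.8 = 1.6379
P₀ = [ Σₙ₌₀^2 aⁿ/n! + a^3/(3!(1-ρ)) ]⁻¹
Σ = a^0/0! + a^1/1! + a^2/2! = 1.0000 + 1.6379 + 1.3414 = 3.9793
a^3/(3!(1-ρ)) = 4.3943/(6 × 0.45402) = 1.6131
P₀ = 1/(3.9793 + 1.6131) = 0.1788
Lq = P₀·a^3·ρ / (3!(1-ρ)²) = 0.1788 × 4.3943 × 0.5460 / (6 × 0.2061) = 0.3469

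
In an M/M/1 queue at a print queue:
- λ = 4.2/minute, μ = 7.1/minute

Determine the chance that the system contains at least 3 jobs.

ρ = λ/μ = 4.2/7.1 = 0.59155
P(N ≥ n) = ρⁿ
P(N ≥ 3) = 0.59155^3
P(N ≥ 3) = 0.2070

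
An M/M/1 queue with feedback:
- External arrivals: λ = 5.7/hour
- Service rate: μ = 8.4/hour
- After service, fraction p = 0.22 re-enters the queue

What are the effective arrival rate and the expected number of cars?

Effective arrival rate: λ_eff = λ/(1-p) = 5.7/(1-0.22) = 5.7/0.78 = 7.30769
ρ = λ_eff/μ = 7.30769/8.4 = 0.869963
L = ρ/(1-ρ) = 0.869963/(1-0.869963) = 6.6901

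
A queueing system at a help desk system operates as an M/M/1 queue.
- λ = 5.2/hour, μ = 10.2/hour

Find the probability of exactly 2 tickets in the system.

ρ = λ/μ = 5.2/10.2 = 0.5098
P(n) = (1-ρ)ρⁿ
P(2) = (1-0.5098) × 0.5098^2
P(2) = 0.4902 × 0.2599
P(2) = 0.1274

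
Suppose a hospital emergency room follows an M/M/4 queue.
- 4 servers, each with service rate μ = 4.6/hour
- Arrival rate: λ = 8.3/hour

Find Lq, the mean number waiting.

Traffic intensity: ρ = λ/(cμ) = 8.3/(4×4.6) = 0.4511
Since ρ = 0.4511 < 1, system is stable.
Offered load a = λ/μ = cρ = 8.3/4.6 = 1.8043
P₀ = [ Σₙ₌₀^3 aⁿ/n! + a^4/(4!(1-ρ)) ]⁻¹
Σ = a^0/0! + a^1/1! + a^2/2! + a^3/3! = 1.0000 + 1.8043 + 1.6278 + 0.9791 = 5.4112
a^4/(4!(1-ρ)) = 10.5994/(24 × 0.5489) = 0.8046
P₀ = 1/(5.4112 + 0.8046) = 0.1609
Lq = P₀·a^4·ρ / (4!(1-ρ)²) = 0.1609 × 10.5994 × 0.4511 / (24 × 0.3013) = 0.1064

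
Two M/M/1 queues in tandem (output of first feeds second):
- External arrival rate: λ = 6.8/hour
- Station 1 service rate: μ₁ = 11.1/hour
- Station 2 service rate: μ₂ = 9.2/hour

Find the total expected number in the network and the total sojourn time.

By Jackson's theorem, each station behaves as independent M/M/1.
Station 1: ρ₁ = 6.8/11.1 = 0.6126, L₁ = ρ₁/(1-ρ₁) = λ/(μ₁-λ) = 6.8/4.30 = 1.5814
Station 2: ρ₂ = 6.8/9.2 = 0.7391, L₂ = ρ₂/(1-ρ₂) = λ/(μ₂-λ) = 6.8/2.40 = 2.8333
Total: L = L₁ + L₂ = 1.5814 + 2.8333 = 4.4147
W = L/λ = 4.4147/6.8 = 0.6492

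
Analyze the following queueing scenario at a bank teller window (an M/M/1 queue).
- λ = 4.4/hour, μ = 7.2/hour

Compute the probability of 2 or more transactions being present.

ρ = λ/μ = 4.4/7.2 = 0.61111
P(N ≥ n) = ρⁿ
P(N ≥ 2) = 0.61111^2
P(N ≥ 2) = 0.3735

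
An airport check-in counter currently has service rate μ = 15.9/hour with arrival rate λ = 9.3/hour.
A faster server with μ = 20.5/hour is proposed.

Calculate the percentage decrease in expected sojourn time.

System 1: ρ₁ = 9.3/15.9 = 0.5849, W₁ = 1/(15.9-9.3) = 0.15152
System 2: ρ₂ = 9.3/20.5 = 0.4537, W₂ = 1/(20.5-9.3) = 0.089286
Improvement: (W₁-W₂)/W₁ = (0.15152-0.089286)/0.15152 = 41.07%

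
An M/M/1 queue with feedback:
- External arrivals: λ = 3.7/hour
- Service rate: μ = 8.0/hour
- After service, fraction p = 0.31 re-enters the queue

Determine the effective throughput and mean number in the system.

Effective arrival rate: λ_eff = λ/(1-p) = 3.7/(1-0.31) = 3.7/0.69 = 5.3623
ρ = λ_eff/μ = 5.3623/8.0 = 0.67029
L = ρ/(1-ρ) = 0.67029/(1-0.67029) = 2.0330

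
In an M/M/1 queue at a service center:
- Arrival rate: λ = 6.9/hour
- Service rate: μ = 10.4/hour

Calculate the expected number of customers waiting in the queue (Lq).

ρ = λ/μ = 6.9/10.4 = 0.6635
For M/M/1: Lq = λ²/(μ(μ-λ))
Lq = 47.61/(10.4 × 3.50)
Lq = 1.3080 customers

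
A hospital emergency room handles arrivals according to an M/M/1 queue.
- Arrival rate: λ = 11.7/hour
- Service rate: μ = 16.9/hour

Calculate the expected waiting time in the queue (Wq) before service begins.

First, compute utilization: ρ = λ/μ = 11.7/16.9 = 0.6923
For M/M/1: Wq = λ/(μ(μ-λ))
Wq = 11.7/(16.9 × (16.9-11.7))
Wq = 11.7/(16.9 × 5.20)
Wq = 0.1331 hours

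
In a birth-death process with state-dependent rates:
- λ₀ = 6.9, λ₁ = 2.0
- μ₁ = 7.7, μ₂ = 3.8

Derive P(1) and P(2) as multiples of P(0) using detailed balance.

Balance equations:
State 0: λ₀P₀ = μ₁P₁ → P₁ = (λ₀/μ₁)P₀ = (6.9/7.7)P₀ = 0.8961P₀
State 1: P₂ = (λ₀λ₁)/(μ₁μ₂)P₀ = (6.9×2.0)/(7.7×3.8)P₀ = 0.4716P₀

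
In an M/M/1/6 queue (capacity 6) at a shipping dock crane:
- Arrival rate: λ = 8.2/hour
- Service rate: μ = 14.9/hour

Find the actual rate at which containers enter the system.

ρ = λ/μ = 8.2/14.9 = 0.55034
P₀ = (1-ρ)/(1-ρ^(K+1)) = (1-0.55034)/(1-0.55034^7) = 0.44966/0.98471 = 0.4566
P_K = P₀×ρ^K = 0.45664 × 0.55034^6 = 0.45664 × 0.027783 = 0.01269
λ_eff = λ(1-P_K) = 8.2 × (1 - 0.012687) = 8.2 × 0.987313 = 8.0960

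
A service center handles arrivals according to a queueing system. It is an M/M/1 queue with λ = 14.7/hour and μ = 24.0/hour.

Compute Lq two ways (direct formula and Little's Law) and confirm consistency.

Method 1 (direct): Lq = λ²/(μ(μ-λ)) = 216.09/(24.0 × 9.30) = 0.9681

Method 2 (Little's Law):
W = 1/(μ-λ) = 1/9.30 = 0.10753
Wq = W - 1/μ = 0.10753 - 0.041667 = 0.06586
Lq = λWq = 14.7 × 0.06586 = 0.9681 ✔ (matches Method 1)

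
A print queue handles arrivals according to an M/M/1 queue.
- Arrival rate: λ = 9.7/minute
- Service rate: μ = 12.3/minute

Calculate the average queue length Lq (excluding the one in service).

ρ = λ/μ = 9.7/12.3 = 0.7886
For M/M/1: Lq = λ²/(μ(μ-λ))
Lq = 94.09/(12.3 × 2.60)
Lq = 2.9422 jobs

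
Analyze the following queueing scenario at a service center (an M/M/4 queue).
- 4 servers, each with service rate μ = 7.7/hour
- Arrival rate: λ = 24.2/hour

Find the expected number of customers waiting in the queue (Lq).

Traffic intensity: ρ = λ/(cμ) = 24.2/(4×7.7) = 0.7857
Since ρ = 0.7857 < 1, system is stable.
Offered load a = λ/μ = cρ = 24.2/7.7 = 3.1429
P₀ = [ Σₙ₌₀^3 aⁿ/n! + a^4/(4!(1-ρ)) ]⁻¹
Σ = a^0/0! + a^1/1! + a^2/2! + a^3/3! = 1.00000 + 3.14286 + 4.93878 + 5.17396 = 14.2556
a^4/(4!(1-ρ)) = 97.56601/(24 × 0.2142857) = 18.9712
P₀ = 1/(14.2556 + 18.9712) = 0.03010
Lq = P₀·a^4·ρ / (4!(1-ρ)²) = 0.030096 × 97.5660 × 0.78571 / (24 × 0.045918) = 2.0935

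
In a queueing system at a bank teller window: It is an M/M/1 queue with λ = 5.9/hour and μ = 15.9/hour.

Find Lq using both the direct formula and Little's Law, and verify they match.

Method 1 (direct): Lq = λ²/(μ(μ-λ)) = 34.81/(15.9 × 10.00) = 0.2189

Method 2 (Little's Law):
W = 1/(μ-λ) = 1/10.00 = 0.1000
Wq = W - 1/μ = 0.1000 - 0.06289 = 0.03711
Lq = λWq = 5.9 × 0.03711 = 0.2189 ✔ (matches Method 1)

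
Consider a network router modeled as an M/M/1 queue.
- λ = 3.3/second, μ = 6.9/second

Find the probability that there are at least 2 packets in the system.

ρ = λ/μ = 3.3/6.9 = 0.47826
P(N ≥ n) = ρⁿ
P(N ≥ 2) = 0.47826^2
P(N ≥ 2) = 0.2287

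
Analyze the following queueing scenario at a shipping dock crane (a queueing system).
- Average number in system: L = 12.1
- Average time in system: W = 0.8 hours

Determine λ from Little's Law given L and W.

Little's Law: L = λW, so λ = L/W
λ = 12.1/0.8 = 15.1250 containers/hour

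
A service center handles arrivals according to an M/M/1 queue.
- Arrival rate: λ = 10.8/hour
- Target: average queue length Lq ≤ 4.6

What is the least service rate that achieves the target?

For M/M/1: Lq = λ²/(μ(μ-λ))
Need Lq ≤ 4.6, i.e. μ(μ-λ) ≥ λ²/4.6
μ² - 10.8μ - 116.64/4.6 ≥ 0  →  μ² - 10.8μ - 25.35652 ≥ 0
Quadratic formula (positive root): μ = [λ + √(λ² + 4×25.35652)]/2
Discriminant: 116.64 + 4×25.35652 = 218.0661, √218.0661 = 14.7671
μ ≥ (10.8 + 14.7671)/2 = 12.7835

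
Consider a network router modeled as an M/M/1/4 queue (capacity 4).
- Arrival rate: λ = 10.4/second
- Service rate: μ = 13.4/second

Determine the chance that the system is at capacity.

ρ = λ/μ = 10.4/13.4 = 0.77612
P₀ = (1-ρ)/(1-ρ^(K+1)) = (1-0.77612)/(1-0.77612^5) = 0.22388/0.71839 = 0.3116
P_K = P₀×ρ^K = 0.31164 × 0.77612^4 = 0.31164 × 0.36284 = 0.1131
Blocking probability = 11.31%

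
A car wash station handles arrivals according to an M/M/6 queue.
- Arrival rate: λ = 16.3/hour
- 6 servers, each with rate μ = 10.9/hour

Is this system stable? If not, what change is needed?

Stability requires ρ = λ/(cμ) < 1
ρ = 16.3/(6 × 10.9) = 16.3/65.40 = 0.2492
Since 0.2492 < 1, the system is STABLE.
The servers are busy 24.92% of the time.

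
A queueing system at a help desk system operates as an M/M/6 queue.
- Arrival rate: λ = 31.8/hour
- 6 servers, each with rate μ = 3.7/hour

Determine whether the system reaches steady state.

Stability requires ρ = λ/(cμ) < 1
ρ = 31.8/(6 × 3.7) = 31.8/22.20 = 1.4324
Since 1.4324 ≥ 1, the system is UNSTABLE.
Need c > λ/μ = 31.8/3.7 = 8.59.
Minimum servers needed: c = 9.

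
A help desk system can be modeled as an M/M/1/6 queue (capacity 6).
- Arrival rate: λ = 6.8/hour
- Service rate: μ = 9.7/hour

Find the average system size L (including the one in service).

ρ = λ/μ = 6.8/9.7 = 0.70103
P₀ = (1-ρ)/(1-ρ^(K+1)) = (1-0.70103)/(1-0.70103^7) = 0.2990/0.9168 = 0.3261
P_K = P₀×ρ^K = 0.3261 × 0.70103^6 = 0.3261 × 0.1187 = 0.03871
L = ρ[1 - (K+1)ρ^K + Kρ^(K+1)] / [(1-ρ)(1-ρ^(K+1))]
L = 0.70103 × (1 - 7×0.11869 + 6×0.083206) / ((1 - 0.70103) × (1 - 0.083206)) = 1.7095 tickets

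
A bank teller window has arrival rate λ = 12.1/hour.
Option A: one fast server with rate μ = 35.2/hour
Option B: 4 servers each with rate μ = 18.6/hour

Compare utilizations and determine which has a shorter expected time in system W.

Option A: single server μ = 35.2 (M/M/1)
  ρ_A = 12.1/35.2 = 0.3437
  W_A = 1/(μ-λ) = 1/(35.2-12.1) = 1/23.10 = 0.04329

Option B: 4 servers μ = 18.6 (M/M/4)
  ρ_B = λ/(cμ) = 12.1/(4×18.6) = 0.1626
  Offered load a = λ/μ = cρ = 12.1/18.6 = 0.6505
  P₀ = [ Σₙ₌₀^3 aⁿ/n! + a^4/(4!(1-ρ)) ]⁻¹
  Σ = a^0/0! + a^1/1! + a^2/2! + a^3/3! = 1.0000 + 0.6505 + 0.2116 + 0.04588 = 1.9080
  a^4/(4!(1-ρ)) = 0.1791/(24 × 0.8374) = 0.008912
  P₀ = 1/(1.9080 + 0.008912) = 0.5217
  Lq = P₀·a^4·ρ / (4!(1-ρ)²) = 0.52167 × 0.17910 × 0.16263 / (24 × 0.70118) = 0.0009029
  Wq_B = Lq/λ = 0.00090293/12.1 = 0.000074622
  W_B = Wq_B + 1/μ = 0.000074622 + 0.053763 = 0.05384

Since W_A = 0.04329 < W_B = 0.05384, Option A (single fast server) has the shorter time in system.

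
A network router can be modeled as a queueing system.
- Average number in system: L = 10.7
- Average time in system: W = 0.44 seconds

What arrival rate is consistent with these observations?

Little's Law: L = λW, so λ = L/W
λ = 10.7/0.44 = 24.3182 packets/second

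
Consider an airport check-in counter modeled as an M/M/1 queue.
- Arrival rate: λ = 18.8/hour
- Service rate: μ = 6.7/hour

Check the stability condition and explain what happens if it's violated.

Stability requires ρ = λ/(cμ) < 1
ρ = 18.8/(1 × 6.7) = 18.8/6.70 = 2.8060
Since 2.8060 ≥ 1, the system is UNSTABLE.
Queue grows without bound. Need μ > λ = 18.8.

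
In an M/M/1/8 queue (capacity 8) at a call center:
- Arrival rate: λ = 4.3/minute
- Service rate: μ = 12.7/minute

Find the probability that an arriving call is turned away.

ρ = λ/μ = 4.3/12.7 = 0.33858
P₀ = (1-ρ)/(1-ρ^(K+1)) = (1-0.33858)/(1-0.33858^9) = 0.6614/0.9999 = 0.6615
P_K = P₀×ρ^K = 0.6615 × 0.33858^8 = 0.6615 × 0.0001727 = 0.0001142
Blocking probability = 0.01142%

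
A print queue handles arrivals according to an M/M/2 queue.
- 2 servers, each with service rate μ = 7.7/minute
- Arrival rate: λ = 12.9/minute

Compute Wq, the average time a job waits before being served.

Traffic intensity: ρ = λ/(cμ) = 12.9/(2×7.7) = 0.8377
Since ρ = 0.8377 < 1, system is stable.
Offered load a = λ/μ = cρ = 12.9/7.7 = 1.6753
P₀ = [ Σₙ₌₀^1 aⁿ/n! + a^2/(2!(1-ρ)) ]⁻¹
Σ = a^0/0! + a^1/1! = 1.0000 + 1.6753 = 2.6753
a^2/(2!(1-ρ)) = 2.806713/(2 × 0.1623377) = 8.6447
P₀ = 1/(2.6753 + 8.6447) = 0.08834
Lq = P₀·a^2·ρ / (2!(1-ρ)²) = 0.0883392 × 2.80671 × 0.837662 / (2 × 0.0263535) = 3.9405
Wq = Lq/λ = 3.9405/12.9 = 0.3055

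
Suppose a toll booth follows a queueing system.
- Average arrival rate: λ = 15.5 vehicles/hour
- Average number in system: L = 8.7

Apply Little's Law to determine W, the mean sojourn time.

Little's Law: L = λW, so W = L/λ
W = 8.7/15.5 = 0.5613 hours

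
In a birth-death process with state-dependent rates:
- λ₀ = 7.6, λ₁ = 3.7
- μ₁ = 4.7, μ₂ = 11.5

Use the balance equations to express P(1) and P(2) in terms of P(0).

Balance equations:
State 0: λ₀P₀ = μ₁P₁ → P₁ = (λ₀/μ₁)P₀ = (7.6/4.7)P₀ = 1.6170P₀
State 1: P₂ = (λ₀λ₁)/(μ₁μ₂)P₀ = (7.6×3.7)/(4.7×11.5)P₀ = 0.5203P₀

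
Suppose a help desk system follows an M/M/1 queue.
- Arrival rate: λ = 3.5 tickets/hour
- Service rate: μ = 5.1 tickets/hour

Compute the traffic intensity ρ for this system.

Server utilization: ρ = λ/μ
ρ = 3.5/5.1 = 0.6863
The server is busy 68.63% of the time.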